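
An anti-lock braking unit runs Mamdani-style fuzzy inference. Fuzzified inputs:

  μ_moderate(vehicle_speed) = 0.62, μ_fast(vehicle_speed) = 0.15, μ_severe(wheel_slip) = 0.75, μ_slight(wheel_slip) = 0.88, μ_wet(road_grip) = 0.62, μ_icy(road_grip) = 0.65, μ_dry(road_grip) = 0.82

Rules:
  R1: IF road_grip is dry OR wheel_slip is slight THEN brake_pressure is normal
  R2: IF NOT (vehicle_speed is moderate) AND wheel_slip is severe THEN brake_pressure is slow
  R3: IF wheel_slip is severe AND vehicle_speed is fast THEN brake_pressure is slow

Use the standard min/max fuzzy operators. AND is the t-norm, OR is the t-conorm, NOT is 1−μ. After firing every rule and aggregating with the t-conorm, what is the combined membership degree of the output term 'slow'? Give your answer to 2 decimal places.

R1: dry=0.82, slight=0.88; OR[max(a, b)] → w = 0.88
R2: ¬moderate=1−0.62=0.38, severe=0.75; AND[min(a, b)] → w = 0.38
R3: severe=0.75, fast=0.15; AND[min(a, b)] → w = 0.15
Rules with consequent 'slow': {R2, R3} → strengths 0.38, 0.15
Aggregate via t-conorm [max(a, b)]: 0.38

0.38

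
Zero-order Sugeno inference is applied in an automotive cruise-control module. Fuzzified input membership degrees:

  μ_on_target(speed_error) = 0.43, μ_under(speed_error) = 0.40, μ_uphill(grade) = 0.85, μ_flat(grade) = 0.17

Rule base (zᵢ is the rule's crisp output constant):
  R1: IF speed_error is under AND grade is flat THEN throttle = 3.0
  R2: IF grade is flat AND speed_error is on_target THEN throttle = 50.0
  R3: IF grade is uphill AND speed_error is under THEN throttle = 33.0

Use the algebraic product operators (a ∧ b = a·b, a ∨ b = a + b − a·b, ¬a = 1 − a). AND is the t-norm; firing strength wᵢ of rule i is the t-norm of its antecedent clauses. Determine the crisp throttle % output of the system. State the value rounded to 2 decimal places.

31.34

R1 (z=3.0): under=0.40, flat=0.17; AND[a·b] → w = 0.0680
R2 (z=50.0): flat=0.17, on_target=0.43; AND[a·b] → w = 0.0731
R3 (z=33.0): uphill=0.85, under=0.40; AND[a·b] → w = 0.3400
Weighted average = (0.0680·3.0 + 0.0731·50.0 + 0.3400·33.0) / (0.0680 + 0.0731 + 0.3400)
  = 15.0790 / 0.4811 = 31.34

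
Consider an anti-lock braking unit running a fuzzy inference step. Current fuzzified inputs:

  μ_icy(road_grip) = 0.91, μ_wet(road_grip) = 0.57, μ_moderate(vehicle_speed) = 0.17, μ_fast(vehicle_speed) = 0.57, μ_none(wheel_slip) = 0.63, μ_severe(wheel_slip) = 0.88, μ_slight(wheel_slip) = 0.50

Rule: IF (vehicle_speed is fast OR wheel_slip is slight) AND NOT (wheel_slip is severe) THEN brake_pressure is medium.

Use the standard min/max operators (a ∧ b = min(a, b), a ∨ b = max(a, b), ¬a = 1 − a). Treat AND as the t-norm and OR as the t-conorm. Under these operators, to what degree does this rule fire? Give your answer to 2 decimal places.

firing strength: (fast=0.57 OR slight=0.50) = 0.57; AND[min(a, b)] with ¬severe=1−0.88=0.12 → w = 0.12

0.12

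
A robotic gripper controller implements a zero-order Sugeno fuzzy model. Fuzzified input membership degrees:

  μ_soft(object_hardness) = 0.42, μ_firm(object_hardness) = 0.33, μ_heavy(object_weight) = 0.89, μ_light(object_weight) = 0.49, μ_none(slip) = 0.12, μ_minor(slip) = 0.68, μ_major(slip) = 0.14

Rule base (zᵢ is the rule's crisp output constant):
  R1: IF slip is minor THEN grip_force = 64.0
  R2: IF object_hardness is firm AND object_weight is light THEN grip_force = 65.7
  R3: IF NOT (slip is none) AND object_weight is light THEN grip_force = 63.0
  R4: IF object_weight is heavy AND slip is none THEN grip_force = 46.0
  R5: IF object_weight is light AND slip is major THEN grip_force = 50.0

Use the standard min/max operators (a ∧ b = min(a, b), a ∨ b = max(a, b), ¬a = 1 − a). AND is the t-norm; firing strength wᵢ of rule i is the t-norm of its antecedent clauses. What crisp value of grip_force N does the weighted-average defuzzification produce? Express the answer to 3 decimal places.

R1 (z=64.0): minor=0.68 → w = 0.68
R2 (z=65.7): firm=0.33, light=0.49; AND[min(a, b)] → w = 0.33
R3 (z=63.0): ¬none=1−0.12=0.88, light=0.49; AND[min(a, b)] → w = 0.49
R4 (z=46.0): heavy=0.89, none=0.12; AND[min(a, b)] → w = 0.12
R5 (z=50.0): light=0.49, major=0.14; AND[min(a, b)] → w = 0.14
Weighted average = (0.68·64.0 + 0.33·65.7 + 0.49·63.0 + 0.12·46.0 + 0.14·50.0) / (0.68 + 0.33 + 0.49 + 0.12 + 0.14)
  = 108.5910 / 1.7600 = 61.699

61.699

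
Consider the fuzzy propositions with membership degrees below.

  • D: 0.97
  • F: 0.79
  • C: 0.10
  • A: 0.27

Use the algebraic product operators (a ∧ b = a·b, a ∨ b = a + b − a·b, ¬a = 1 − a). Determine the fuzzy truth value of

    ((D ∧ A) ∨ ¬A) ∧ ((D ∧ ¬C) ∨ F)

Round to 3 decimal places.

0.779

D ∧ A = a·b on (0.9700, 0.2700) = 0.2619
¬A = 1 − 0.2700 = 0.7300
(D ∧ A) ∨ ¬A = a + b − a·b on (0.2619, 0.7300) = 0.8007
¬C = 1 − 0.1000 = 0.9000
D ∧ ¬C = a·b on (0.9700, 0.9000) = 0.8730
(D ∧ ¬C) ∨ F = a + b − a·b on (0.8730, 0.7900) = 0.9733
((D ∧ A) ∨ ¬A) ∧ ((D ∧ ¬C) ∨ F) = a·b on (0.8007, 0.9733) = 0.7794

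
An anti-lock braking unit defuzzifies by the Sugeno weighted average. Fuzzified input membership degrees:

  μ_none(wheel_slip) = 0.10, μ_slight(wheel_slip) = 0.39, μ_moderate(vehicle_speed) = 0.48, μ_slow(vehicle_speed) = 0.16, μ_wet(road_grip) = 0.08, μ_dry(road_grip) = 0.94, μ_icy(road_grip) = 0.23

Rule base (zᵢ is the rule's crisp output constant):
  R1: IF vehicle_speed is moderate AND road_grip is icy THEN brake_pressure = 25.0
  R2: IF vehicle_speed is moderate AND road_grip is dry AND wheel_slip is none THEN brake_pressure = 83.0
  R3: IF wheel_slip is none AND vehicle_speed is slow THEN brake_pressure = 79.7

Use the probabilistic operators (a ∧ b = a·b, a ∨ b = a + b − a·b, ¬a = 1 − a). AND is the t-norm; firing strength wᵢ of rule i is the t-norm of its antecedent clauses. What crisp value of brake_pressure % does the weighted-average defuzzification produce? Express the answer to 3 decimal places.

R1 (z=25.0): moderate=0.48, icy=0.23; AND[a·b] → w = 0.1104
R2 (z=83.0): moderate=0.48, dry=0.94, none=0.10; AND[a·b] → w = 0.0451
R3 (z=79.7): none=0.10, slow=0.16; AND[a·b] → w = 0.0160
Weighted average = (0.1104·25.0 + 0.0451·83.0 + 0.0160·79.7) / (0.1104 + 0.0451 + 0.0160)
  = 7.7802 / 0.1715 = 45.360

45.360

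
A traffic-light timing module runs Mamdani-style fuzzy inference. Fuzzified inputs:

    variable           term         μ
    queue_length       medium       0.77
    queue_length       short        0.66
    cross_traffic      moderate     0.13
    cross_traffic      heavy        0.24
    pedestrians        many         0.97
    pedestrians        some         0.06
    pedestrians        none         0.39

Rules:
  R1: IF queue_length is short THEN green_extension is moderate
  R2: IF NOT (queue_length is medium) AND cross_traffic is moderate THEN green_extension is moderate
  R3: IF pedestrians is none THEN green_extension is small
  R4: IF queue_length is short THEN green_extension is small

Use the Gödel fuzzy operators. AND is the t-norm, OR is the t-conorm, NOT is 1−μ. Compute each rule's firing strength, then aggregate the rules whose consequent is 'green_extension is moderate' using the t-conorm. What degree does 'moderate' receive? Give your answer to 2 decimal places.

R1: short=0.66 → w = 0.66
R2: ¬medium=1−0.77=0.23, moderate=0.13; AND[min(a, b)] → w = 0.13
R3: none=0.39 → w = 0.39
R4: short=0.66 → w = 0.66
Rules with consequent 'moderate': {R1, R2} → strengths 0.66, 0.13
Aggregate via t-conorm [max(a, b)]: 0.66

0.66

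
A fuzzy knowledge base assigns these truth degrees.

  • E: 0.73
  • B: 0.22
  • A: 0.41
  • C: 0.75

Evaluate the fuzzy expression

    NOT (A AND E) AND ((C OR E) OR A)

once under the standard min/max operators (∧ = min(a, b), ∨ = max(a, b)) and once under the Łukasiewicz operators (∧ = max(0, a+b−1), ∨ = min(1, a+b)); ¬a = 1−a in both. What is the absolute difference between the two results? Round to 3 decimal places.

0.270

Under standard min/max:
  A AND E = min(a, b) on (0.41, 0.73) = 0.41
  NOT (A AND E) = 1 − 0.41 = 0.59
  C OR E = max(a, b) on (0.75, 0.73) = 0.75
  (C OR E) OR A = max(a, b) on (0.75, 0.41) = 0.75
  NOT (A AND E) AND ((C OR E) OR A) = min(a, b) on (0.59, 0.75) = 0.59
  → value = 0.5900
Under Łukasiewicz:
  A AND E = max(0, a+b−1) on (0.41, 0.73) = 0.14
  NOT (A AND E) = 1 − 0.14 = 0.86
  C OR E = min(1, a+b) on (0.75, 0.73) = 1.00
  (C OR E) OR A = min(1, a+b) on (1.00, 0.41) = 1.00
  NOT (A AND E) AND ((C OR E) OR A) = max(0, a+b−1) on (0.86, 1.00) = 0.86
  → value = 0.8600
|0.5900 − 0.8600| = 0.270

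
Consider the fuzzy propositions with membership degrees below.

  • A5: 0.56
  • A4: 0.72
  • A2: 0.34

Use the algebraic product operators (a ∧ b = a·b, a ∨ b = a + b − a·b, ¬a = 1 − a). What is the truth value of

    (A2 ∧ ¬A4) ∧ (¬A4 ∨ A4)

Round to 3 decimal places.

0.076

¬A4 = 1 − 0.7200 = 0.2800
A2 ∧ ¬A4 = a·b on (0.3400, 0.2800) = 0.0952
¬A4 = 1 − 0.7200 = 0.2800
¬A4 ∨ A4 = a + b − a·b on (0.2800, 0.7200) = 0.7984
(A2 ∧ ¬A4) ∧ (¬A4 ∨ A4) = a·b on (0.0952, 0.7984) = 0.0760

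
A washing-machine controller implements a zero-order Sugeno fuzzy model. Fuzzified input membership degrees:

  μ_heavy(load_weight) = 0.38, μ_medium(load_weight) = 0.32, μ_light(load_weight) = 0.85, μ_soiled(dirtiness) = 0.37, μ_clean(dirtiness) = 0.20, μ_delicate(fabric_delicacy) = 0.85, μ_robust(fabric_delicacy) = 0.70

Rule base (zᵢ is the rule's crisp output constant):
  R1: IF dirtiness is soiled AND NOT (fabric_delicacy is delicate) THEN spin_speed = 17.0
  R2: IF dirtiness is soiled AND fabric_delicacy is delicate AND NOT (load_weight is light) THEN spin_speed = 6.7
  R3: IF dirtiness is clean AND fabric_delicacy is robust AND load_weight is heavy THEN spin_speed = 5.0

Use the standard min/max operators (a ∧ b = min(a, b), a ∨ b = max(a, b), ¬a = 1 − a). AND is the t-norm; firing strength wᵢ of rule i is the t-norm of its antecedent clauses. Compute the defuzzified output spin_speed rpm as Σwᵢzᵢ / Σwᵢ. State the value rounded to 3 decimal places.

R1 (z=17.0): soiled=0.37, ¬delicate=1−0.85=0.15; AND[min(a, b)] → w = 0.15
R2 (z=6.7): soiled=0.37, delicate=0.85, ¬light=1−0.85=0.15; AND[min(a, b)] → w = 0.15
R3 (z=5.0): clean=0.20, robust=0.70, heavy=0.38; AND[min(a, b)] → w = 0.20
Weighted average = (0.15·17.0 + 0.15·6.7 + 0.20·5.0) / (0.15 + 0.15 + 0.20)
  = 4.5550 / 0.5000 = 9.110

9.110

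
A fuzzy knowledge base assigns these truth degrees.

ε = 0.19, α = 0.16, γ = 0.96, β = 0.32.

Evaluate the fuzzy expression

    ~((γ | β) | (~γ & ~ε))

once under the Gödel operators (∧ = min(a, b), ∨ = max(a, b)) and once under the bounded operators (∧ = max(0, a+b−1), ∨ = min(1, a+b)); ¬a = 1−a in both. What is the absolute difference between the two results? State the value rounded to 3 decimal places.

Under Gödel:
  γ | β = max(a, b) on (0.96, 0.32) = 0.96
  ~γ = 1 − 0.96 = 0.04
  ~ε = 1 − 0.19 = 0.81
  ~γ & ~ε = min(a, b) on (0.04, 0.81) = 0.04
  (γ | β) | (~γ & ~ε) = max(a, b) on (0.96, 0.04) = 0.96
  ~((γ | β) | (~γ & ~ε)) = 1 − 0.96 = 0.04
  → value = 0.0400
Under bounded:
  γ | β = min(1, a+b) on (0.96, 0.32) = 1.00
  ~γ = 1 − 0.96 = 0.04
  ~ε = 1 − 0.19 = 0.81
  ~γ & ~ε = max(0, a+b−1) on (0.04, 0.81) = 0.00
  (γ | β) | (~γ & ~ε) = min(1, a+b) on (1.00, 0.00) = 1.00
  ~((γ | β) | (~γ & ~ε)) = 1 − 1.00 = 0.00
  → value = 0.0000
|0.0400 − 0.0000| = 0.040

0.040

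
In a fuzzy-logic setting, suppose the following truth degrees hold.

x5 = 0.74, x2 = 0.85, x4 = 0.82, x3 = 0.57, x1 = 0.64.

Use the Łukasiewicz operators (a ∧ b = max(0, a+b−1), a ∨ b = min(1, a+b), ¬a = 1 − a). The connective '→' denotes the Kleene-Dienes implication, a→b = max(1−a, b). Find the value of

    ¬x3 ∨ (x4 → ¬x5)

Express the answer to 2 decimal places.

0.69

¬x3 = 1 − 0.57 = 0.43
¬x5 = 1 − 0.74 = 0.26
x4 → ¬x5  [Kleene-Dienes: max(1−a, b)] with a=0.82, b=0.26 → 0.26
¬x3 ∨ (x4 → ¬x5) = min(1, a+b) on (0.43, 0.26) = 0.69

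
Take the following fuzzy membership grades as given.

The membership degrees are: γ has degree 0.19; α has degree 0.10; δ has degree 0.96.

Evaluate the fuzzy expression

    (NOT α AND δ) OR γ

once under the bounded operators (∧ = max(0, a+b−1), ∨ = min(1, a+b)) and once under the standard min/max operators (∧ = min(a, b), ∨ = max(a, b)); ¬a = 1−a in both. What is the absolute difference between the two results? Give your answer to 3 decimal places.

0.100

Under bounded:
  NOT α = 1 − 0.10 = 0.90
  NOT α AND δ = max(0, a+b−1) on (0.90, 0.96) = 0.86
  (NOT α AND δ) OR γ = min(1, a+b) on (0.86, 0.19) = 1.00
  → value = 1.0000
Under standard min/max:
  NOT α = 1 − 0.10 = 0.90
  NOT α AND δ = min(a, b) on (0.90, 0.96) = 0.90
  (NOT α AND δ) OR γ = max(a, b) on (0.90, 0.19) = 0.90
  → value = 0.9000
|1.0000 − 0.9000| = 0.100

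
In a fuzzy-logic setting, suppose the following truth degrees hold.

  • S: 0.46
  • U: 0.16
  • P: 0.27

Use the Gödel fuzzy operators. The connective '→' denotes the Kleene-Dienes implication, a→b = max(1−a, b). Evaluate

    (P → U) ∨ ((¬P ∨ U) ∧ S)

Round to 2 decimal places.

P → U  [Kleene-Dienes: max(1−a, b)] with a=0.27, b=0.16 → 0.73
¬P = 1 − 0.27 = 0.73
¬P ∨ U = max(a, b) on (0.73, 0.16) = 0.73
(¬P ∨ U) ∧ S = min(a, b) on (0.73, 0.46) = 0.46
(P → U) ∨ ((¬P ∨ U) ∧ S) = max(a, b) on (0.73, 0.46) = 0.73

0.73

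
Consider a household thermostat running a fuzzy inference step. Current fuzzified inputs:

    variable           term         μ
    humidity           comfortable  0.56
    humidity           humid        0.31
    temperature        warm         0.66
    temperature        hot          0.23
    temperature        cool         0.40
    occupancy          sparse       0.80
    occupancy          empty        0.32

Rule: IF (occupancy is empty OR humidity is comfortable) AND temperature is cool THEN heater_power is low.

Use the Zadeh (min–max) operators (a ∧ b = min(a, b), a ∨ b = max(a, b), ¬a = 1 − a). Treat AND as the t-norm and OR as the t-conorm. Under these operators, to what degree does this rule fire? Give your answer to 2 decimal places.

firing strength: (empty=0.32 OR comfortable=0.56) = 0.56; AND[min(a, b)] with cool=0.40 → w = 0.40

0.40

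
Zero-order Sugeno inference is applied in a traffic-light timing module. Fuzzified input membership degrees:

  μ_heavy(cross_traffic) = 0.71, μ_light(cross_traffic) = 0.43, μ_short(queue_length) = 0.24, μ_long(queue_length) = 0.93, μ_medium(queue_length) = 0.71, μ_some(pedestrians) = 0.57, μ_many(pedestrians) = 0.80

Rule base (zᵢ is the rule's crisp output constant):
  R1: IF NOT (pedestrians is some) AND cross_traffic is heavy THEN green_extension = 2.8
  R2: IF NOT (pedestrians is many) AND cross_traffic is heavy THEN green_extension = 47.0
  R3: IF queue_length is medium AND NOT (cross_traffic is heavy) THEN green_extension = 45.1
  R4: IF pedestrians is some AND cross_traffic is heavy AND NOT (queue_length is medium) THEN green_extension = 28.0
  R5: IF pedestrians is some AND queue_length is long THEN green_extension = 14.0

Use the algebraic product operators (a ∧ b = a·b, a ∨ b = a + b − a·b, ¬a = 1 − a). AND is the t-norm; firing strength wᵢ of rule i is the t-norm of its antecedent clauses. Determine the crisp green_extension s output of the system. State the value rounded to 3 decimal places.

R1 (z=2.8): ¬some=1−0.57=0.43, heavy=0.71; AND[a·b] → w = 0.3053
R2 (z=47.0): ¬many=1−0.80=0.20, heavy=0.71; AND[a·b] → w = 0.1420
R3 (z=45.1): medium=0.71, ¬heavy=1−0.71=0.29; AND[a·b] → w = 0.2059
R4 (z=28.0): some=0.57, heavy=0.71, ¬medium=1−0.71=0.29; AND[a·b] → w = 0.1174
R5 (z=14.0): some=0.57, long=0.93; AND[a·b] → w = 0.5301
Weighted average = (0.3053·2.8 + 0.1420·47.0 + 0.2059·45.1 + 0.1174·28.0 + 0.5301·14.0) / (0.3053 + 0.1420 + 0.2059 + 0.1174 + 0.5301)
  = 27.5225 / 1.3007 = 21.160

21.160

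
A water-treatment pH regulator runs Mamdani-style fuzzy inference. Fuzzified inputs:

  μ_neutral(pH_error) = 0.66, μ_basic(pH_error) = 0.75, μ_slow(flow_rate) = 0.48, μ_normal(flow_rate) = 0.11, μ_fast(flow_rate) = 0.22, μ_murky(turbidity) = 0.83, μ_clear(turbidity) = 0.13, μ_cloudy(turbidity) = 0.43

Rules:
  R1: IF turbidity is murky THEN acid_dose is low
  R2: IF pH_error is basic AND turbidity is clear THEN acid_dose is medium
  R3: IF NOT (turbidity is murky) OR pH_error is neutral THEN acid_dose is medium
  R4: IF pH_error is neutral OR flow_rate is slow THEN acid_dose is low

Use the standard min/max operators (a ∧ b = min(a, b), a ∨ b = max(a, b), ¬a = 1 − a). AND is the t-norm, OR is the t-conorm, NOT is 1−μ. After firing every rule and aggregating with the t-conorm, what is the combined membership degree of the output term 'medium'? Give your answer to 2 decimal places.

R1: murky=0.83 → w = 0.83
R2: basic=0.75, clear=0.13; AND[min(a, b)] → w = 0.13
R3: ¬murky=1−0.83=0.17, neutral=0.66; OR[max(a, b)] → w = 0.66
R4: neutral=0.66, slow=0.48; OR[max(a, b)] → w = 0.66
Rules with consequent 'medium': {R2, R3} → strengths 0.13, 0.66
Aggregate via t-conorm [max(a, b)]: 0.66

0.66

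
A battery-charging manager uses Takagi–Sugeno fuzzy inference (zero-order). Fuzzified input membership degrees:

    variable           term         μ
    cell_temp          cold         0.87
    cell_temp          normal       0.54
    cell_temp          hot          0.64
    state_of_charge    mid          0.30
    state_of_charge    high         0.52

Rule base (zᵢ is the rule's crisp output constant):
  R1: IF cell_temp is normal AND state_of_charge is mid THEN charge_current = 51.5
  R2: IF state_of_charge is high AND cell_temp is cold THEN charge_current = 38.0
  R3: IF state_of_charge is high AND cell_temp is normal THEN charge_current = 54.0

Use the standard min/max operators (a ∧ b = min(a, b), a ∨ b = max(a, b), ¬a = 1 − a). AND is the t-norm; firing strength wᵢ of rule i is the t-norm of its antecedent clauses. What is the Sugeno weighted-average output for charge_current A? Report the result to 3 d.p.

R1 (z=51.5): normal=0.54, mid=0.30; AND[min(a, b)] → w = 0.30
R2 (z=38.0): high=0.52, cold=0.87; AND[min(a, b)] → w = 0.52
R3 (z=54.0): high=0.52, normal=0.54; AND[min(a, b)] → w = 0.52
Weighted average = (0.30·51.5 + 0.52·38.0 + 0.52·54.0) / (0.30 + 0.52 + 0.52)
  = 63.2900 / 1.3400 = 47.231

47.231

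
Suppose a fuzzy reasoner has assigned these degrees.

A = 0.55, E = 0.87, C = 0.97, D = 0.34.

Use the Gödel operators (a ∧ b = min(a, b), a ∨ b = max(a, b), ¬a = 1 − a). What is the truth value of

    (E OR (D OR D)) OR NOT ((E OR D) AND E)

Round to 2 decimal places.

0.87

D OR D = max(a, b) on (0.34, 0.34) = 0.34
E OR (D OR D) = max(a, b) on (0.87, 0.34) = 0.87
E OR D = max(a, b) on (0.87, 0.34) = 0.87
(E OR D) AND E = min(a, b) on (0.87, 0.87) = 0.87
NOT ((E OR D) AND E) = 1 − 0.87 = 0.13
(E OR (D OR D)) OR NOT ((E OR D) AND E) = max(a, b) on (0.87, 0.13) = 0.87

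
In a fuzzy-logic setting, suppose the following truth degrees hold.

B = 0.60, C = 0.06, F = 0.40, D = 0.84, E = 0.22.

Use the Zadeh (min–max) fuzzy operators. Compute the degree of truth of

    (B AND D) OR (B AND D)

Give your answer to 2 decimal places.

B AND D = min(a, b) on (0.60, 0.84) = 0.60
B AND D = min(a, b) on (0.60, 0.84) = 0.60
(B AND D) OR (B AND D) = max(a, b) on (0.60, 0.60) = 0.60

0.60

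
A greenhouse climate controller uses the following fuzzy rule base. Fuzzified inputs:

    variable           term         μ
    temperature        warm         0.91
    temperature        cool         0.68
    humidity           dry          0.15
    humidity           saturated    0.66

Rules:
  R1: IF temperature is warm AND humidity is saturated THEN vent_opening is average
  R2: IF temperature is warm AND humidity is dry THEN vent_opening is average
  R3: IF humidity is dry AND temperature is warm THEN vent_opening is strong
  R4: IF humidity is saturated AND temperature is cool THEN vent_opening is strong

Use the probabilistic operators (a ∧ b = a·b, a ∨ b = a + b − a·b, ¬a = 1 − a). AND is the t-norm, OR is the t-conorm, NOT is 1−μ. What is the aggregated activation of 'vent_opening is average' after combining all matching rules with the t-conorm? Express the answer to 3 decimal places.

R1: warm=0.91, saturated=0.66; AND[a·b] → w = 0.6006
R2: warm=0.91, dry=0.15; AND[a·b] → w = 0.1365
R3: dry=0.15, warm=0.91; AND[a·b] → w = 0.1365
R4: saturated=0.66, cool=0.68; AND[a·b] → w = 0.4488
Rules with consequent 'average': {R1, R2} → strengths 0.6006, 0.1365
Aggregate via t-conorm [a + b − a·b]: 0.6551

0.655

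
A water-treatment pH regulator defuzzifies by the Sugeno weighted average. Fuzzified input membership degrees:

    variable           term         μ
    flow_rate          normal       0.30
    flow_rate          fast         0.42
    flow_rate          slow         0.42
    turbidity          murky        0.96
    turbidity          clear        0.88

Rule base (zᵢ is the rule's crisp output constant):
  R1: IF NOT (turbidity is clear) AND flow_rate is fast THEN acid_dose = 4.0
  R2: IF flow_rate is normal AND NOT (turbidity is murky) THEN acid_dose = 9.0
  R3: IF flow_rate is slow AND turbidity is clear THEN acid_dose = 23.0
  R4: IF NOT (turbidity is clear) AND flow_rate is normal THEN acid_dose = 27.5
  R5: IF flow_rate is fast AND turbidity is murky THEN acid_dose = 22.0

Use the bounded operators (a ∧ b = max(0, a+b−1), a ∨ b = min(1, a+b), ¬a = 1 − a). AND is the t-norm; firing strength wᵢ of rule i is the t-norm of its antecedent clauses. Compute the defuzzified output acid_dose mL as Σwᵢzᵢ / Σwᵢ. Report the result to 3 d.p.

22.441

R1 (z=4.0): ¬clear=1−0.88=0.12, fast=0.42; AND[max(0, a+b−1)] → w = 0.00
R2 (z=9.0): normal=0.30, ¬murky=1−0.96=0.04; AND[max(0, a+b−1)] → w = 0.00
R3 (z=23.0): slow=0.42, clear=0.88; AND[max(0, a+b−1)] → w = 0.30
R4 (z=27.5): ¬clear=1−0.88=0.12, normal=0.30; AND[max(0, a+b−1)] → w = 0.00
R5 (z=22.0): fast=0.42, murky=0.96; AND[max(0, a+b−1)] → w = 0.38
Weighted average = (0.00·4.0 + 0.00·9.0 + 0.30·23.0 + 0.00·27.5 + 0.38·22.0) / (0.00 + 0.00 + 0.30 + 0.00 + 0.38)
  = 15.2600 / 0.6800 = 22.441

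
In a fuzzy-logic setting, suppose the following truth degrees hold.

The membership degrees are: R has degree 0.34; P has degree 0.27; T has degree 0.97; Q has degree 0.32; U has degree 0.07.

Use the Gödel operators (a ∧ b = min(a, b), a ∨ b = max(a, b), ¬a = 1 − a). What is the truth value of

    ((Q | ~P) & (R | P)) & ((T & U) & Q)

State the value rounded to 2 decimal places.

~P = 1 − 0.27 = 0.73
Q | ~P = max(a, b) on (0.32, 0.73) = 0.73
R | P = max(a, b) on (0.34, 0.27) = 0.34
(Q | ~P) & (R | P) = min(a, b) on (0.73, 0.34) = 0.34
T & U = min(a, b) on (0.97, 0.07) = 0.07
(T & U) & Q = min(a, b) on (0.07, 0.32) = 0.07
((Q | ~P) & (R | P)) & ((T & U) & Q) = min(a, b) on (0.34, 0.07) = 0.07

0.07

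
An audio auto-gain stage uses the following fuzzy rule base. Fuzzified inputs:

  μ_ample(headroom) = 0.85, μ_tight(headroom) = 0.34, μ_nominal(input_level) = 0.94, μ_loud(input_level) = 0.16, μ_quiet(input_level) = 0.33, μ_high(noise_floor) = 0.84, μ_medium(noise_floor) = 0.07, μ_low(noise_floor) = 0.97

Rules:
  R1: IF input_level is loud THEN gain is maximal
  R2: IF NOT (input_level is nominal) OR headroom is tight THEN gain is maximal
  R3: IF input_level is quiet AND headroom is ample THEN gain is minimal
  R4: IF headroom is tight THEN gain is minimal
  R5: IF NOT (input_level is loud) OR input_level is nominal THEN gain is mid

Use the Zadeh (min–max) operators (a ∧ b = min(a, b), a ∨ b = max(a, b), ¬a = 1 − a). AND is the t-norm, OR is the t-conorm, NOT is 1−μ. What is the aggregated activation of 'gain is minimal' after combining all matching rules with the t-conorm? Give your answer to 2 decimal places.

0.34

R1: loud=0.16 → w = 0.16
R2: ¬nominal=1−0.94=0.06, tight=0.34; OR[max(a, b)] → w = 0.34
R3: quiet=0.33, ample=0.85; AND[min(a, b)] → w = 0.33
R4: tight=0.34 → w = 0.34
R5: ¬loud=1−0.16=0.84, nominal=0.94; OR[max(a, b)] → w = 0.94
Rules with consequent 'minimal': {R3, R4} → strengths 0.33, 0.34
Aggregate via t-conorm [max(a, b)]: 0.34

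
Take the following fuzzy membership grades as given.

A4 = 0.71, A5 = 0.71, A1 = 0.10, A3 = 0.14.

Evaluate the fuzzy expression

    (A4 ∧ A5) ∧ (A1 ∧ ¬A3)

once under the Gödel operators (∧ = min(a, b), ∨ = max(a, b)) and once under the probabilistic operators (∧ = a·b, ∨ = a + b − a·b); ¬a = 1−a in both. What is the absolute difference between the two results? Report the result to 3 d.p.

Under Gödel:
  A4 ∧ A5 = min(a, b) on (0.71, 0.71) = 0.71
  ¬A3 = 1 − 0.14 = 0.86
  A1 ∧ ¬A3 = min(a, b) on (0.10, 0.86) = 0.10
  (A4 ∧ A5) ∧ (A1 ∧ ¬A3) = min(a, b) on (0.71, 0.10) = 0.10
  → value = 0.1000
Under probabilistic:
  A4 ∧ A5 = a·b on (0.7100, 0.7100) = 0.5041
  ¬A3 = 1 − 0.1400 = 0.8600
  A1 ∧ ¬A3 = a·b on (0.1000, 0.8600) = 0.0860
  (A4 ∧ A5) ∧ (A1 ∧ ¬A3) = a·b on (0.5041, 0.0860) = 0.0434
  → value = 0.0434
|0.1000 − 0.0434| = 0.057

0.057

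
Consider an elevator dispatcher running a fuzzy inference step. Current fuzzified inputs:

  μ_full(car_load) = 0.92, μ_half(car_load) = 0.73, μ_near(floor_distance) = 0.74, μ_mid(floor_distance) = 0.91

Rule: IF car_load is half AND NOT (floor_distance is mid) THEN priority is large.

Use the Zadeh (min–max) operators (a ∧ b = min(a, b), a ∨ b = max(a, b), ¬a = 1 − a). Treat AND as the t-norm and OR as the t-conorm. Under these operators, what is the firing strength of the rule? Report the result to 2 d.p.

0.09

firing strength: half=0.73, ¬mid=1−0.91=0.09; AND[min(a, b)] → w = 0.09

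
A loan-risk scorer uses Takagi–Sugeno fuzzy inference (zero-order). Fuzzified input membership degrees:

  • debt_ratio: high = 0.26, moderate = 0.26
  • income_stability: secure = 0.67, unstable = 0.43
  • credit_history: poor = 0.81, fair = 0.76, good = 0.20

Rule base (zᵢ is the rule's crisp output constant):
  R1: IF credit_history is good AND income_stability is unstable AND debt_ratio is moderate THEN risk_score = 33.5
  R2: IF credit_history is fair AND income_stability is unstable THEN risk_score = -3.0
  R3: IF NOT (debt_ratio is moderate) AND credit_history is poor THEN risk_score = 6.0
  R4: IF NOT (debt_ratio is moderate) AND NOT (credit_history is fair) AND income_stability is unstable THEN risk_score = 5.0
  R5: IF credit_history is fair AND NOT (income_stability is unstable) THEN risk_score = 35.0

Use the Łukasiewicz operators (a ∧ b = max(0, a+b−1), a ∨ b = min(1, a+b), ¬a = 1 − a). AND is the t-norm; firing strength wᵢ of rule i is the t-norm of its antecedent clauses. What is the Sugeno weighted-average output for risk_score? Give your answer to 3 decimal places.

13.346

R1 (z=33.5): good=0.20, unstable=0.43, moderate=0.26; AND[max(0, a+b−1)] → w = 0.00
R2 (z=-3.0): fair=0.76, unstable=0.43; AND[max(0, a+b−1)] → w = 0.19
R3 (z=6.0): ¬moderate=1−0.26=0.74, poor=0.81; AND[max(0, a+b−1)] → w = 0.55
R4 (z=5.0): ¬moderate=1−0.26=0.74, ¬fair=1−0.76=0.24, unstable=0.43; AND[max(0, a+b−1)] → w = 0.00
R5 (z=35.0): fair=0.76, ¬unstable=1−0.43=0.57; AND[max(0, a+b−1)] → w = 0.33
Weighted average = (0.00·33.5 + 0.19·-3.0 + 0.55·6.0 + 0.00·5.0 + 0.33·35.0) / (0.00 + 0.19 + 0.55 + 0.00 + 0.33)
  = 14.2800 / 1.0700 = 13.346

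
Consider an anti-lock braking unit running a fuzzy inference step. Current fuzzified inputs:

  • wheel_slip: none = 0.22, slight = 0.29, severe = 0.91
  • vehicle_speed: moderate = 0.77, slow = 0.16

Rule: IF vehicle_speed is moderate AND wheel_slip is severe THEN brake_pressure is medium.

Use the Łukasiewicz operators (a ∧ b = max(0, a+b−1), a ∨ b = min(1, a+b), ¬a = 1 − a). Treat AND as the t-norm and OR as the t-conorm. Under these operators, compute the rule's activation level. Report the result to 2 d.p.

0.68

firing strength: moderate=0.77, severe=0.91; AND[max(0, a+b−1)] → w = 0.68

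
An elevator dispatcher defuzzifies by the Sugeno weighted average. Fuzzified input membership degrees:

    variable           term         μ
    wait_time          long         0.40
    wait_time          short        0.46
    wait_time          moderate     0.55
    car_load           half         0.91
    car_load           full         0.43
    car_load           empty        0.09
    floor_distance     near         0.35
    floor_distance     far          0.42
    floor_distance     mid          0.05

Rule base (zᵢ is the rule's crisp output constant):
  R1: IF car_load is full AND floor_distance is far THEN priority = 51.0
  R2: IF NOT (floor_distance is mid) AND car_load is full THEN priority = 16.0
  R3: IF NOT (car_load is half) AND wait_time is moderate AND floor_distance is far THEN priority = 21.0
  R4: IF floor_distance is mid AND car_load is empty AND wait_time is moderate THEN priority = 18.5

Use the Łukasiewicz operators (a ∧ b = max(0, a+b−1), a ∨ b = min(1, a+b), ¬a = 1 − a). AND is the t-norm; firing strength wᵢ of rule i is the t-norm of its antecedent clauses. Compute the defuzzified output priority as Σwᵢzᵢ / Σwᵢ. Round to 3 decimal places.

16.000

R1 (z=51.0): full=0.43, far=0.42; AND[max(0, a+b−1)] → w = 0.00
R2 (z=16.0): ¬mid=1−0.05=0.95, full=0.43; AND[max(0, a+b−1)] → w = 0.38
R3 (z=21.0): ¬half=1−0.91=0.09, moderate=0.55, far=0.42; AND[max(0, a+b−1)] → w = 0.00
R4 (z=18.5): mid=0.05, empty=0.09, moderate=0.55; AND[max(0, a+b−1)] → w = 0.00
Weighted average = (0.00·51.0 + 0.38·16.0 + 0.00·21.0 + 0.00·18.5) / (0.00 + 0.38 + 0.00 + 0.00)
  = 6.0800 / 0.3800 = 16.000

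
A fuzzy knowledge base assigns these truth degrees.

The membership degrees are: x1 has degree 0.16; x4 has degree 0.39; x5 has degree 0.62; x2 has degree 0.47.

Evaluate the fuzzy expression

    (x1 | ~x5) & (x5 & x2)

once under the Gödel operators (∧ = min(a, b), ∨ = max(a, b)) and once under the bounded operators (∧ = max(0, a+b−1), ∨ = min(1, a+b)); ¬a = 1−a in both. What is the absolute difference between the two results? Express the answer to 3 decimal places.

Under Gödel:
  ~x5 = 1 − 0.62 = 0.38
  x1 | ~x5 = max(a, b) on (0.16, 0.38) = 0.38
  x5 & x2 = min(a, b) on (0.62, 0.47) = 0.47
  (x1 | ~x5) & (x5 & x2) = min(a, b) on (0.38, 0.47) = 0.38
  → value = 0.3800
Under bounded:
  ~x5 = 1 − 0.62 = 0.38
  x1 | ~x5 = min(1, a+b) on (0.16, 0.38) = 0.54
  x5 & x2 = max(0, a+b−1) on (0.62, 0.47) = 0.09
  (x1 | ~x5) & (x5 & x2) = max(0, a+b−1) on (0.54, 0.09) = 0.00
  → value = 0.0000
|0.3800 − 0.0000| = 0.380

0.380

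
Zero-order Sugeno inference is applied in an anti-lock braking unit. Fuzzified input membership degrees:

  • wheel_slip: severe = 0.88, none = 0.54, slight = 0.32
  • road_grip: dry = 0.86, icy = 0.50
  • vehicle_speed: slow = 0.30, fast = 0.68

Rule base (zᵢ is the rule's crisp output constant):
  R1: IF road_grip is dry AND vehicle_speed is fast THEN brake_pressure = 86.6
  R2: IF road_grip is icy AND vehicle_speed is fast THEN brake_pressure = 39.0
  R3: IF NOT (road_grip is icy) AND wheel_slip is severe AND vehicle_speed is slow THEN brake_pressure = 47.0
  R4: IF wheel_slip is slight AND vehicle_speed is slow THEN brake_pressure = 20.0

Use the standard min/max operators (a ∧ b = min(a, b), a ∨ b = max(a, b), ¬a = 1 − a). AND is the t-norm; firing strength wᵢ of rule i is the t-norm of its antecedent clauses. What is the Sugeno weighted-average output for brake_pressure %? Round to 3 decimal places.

55.330

R1 (z=86.6): dry=0.86, fast=0.68; AND[min(a, b)] → w = 0.68
R2 (z=39.0): icy=0.50, fast=0.68; AND[min(a, b)] → w = 0.50
R3 (z=47.0): ¬icy=1−0.50=0.50, severe=0.88, slow=0.30; AND[min(a, b)] → w = 0.30
R4 (z=20.0): slight=0.32, slow=0.30; AND[min(a, b)] → w = 0.30
Weighted average = (0.68·86.6 + 0.50·39.0 + 0.30·47.0 + 0.30·20.0) / (0.68 + 0.50 + 0.30 + 0.30)
  = 98.4880 / 1.7800 = 55.330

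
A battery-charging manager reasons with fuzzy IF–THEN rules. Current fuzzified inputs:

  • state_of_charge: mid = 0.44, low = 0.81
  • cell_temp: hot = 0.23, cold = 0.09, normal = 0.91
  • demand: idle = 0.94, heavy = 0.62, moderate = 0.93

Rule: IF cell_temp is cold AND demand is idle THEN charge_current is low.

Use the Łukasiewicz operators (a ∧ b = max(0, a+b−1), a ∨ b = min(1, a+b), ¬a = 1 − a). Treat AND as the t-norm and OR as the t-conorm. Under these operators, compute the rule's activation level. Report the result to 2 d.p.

firing strength: cold=0.09, idle=0.94; AND[max(0, a+b−1)] → w = 0.03

0.03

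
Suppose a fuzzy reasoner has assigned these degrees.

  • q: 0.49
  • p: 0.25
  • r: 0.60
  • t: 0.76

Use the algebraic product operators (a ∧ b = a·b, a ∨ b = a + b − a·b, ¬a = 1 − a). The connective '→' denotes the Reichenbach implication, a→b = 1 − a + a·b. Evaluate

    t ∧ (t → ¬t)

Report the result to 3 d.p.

¬t = 1 − 0.7600 = 0.2400
t → ¬t  [Reichenbach: 1 − a + a·b] with a=0.7600, b=0.2400 → 0.4224
t ∧ (t → ¬t) = a·b on (0.7600, 0.4224) = 0.3210

0.321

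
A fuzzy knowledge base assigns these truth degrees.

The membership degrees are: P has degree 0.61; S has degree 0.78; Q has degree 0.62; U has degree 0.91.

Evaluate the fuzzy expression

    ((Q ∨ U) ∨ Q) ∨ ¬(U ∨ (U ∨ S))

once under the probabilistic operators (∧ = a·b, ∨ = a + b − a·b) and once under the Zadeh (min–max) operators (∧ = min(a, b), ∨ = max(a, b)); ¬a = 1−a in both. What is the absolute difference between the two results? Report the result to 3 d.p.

0.077

Under probabilistic:
  Q ∨ U = a + b − a·b on (0.6200, 0.9100) = 0.9658
  (Q ∨ U) ∨ Q = a + b − a·b on (0.9658, 0.6200) = 0.9870
  U ∨ S = a + b − a·b on (0.9100, 0.7800) = 0.9802
  U ∨ (U ∨ S) = a + b − a·b on (0.9100, 0.9802) = 0.9982
  ¬(U ∨ (U ∨ S)) = 1 − 0.9982 = 0.0018
  ((Q ∨ U) ∨ Q) ∨ ¬(U ∨ (U ∨ S)) = a + b − a·b on (0.9870, 0.0018) = 0.9870
  → value = 0.9870
Under Zadeh (min–max):
  Q ∨ U = max(a, b) on (0.62, 0.91) = 0.91
  (Q ∨ U) ∨ Q = max(a, b) on (0.91, 0.62) = 0.91
  U ∨ S = max(a, b) on (0.91, 0.78) = 0.91
  U ∨ (U ∨ S) = max(a, b) on (0.91, 0.91) = 0.91
  ¬(U ∨ (U ∨ S)) = 1 − 0.91 = 0.09
  ((Q ∨ U) ∨ Q) ∨ ¬(U ∨ (U ∨ S)) = max(a, b) on (0.91, 0.09) = 0.91
  → value = 0.9100
|0.9870 − 0.9100| = 0.077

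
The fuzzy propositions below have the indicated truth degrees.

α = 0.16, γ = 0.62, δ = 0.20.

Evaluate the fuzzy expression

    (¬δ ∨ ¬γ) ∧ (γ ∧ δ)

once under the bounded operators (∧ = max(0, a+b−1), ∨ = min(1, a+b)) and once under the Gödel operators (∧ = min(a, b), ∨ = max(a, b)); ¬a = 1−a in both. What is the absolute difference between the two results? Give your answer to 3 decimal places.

0.200

Under bounded:
  ¬δ = 1 − 0.20 = 0.80
  ¬γ = 1 − 0.62 = 0.38
  ¬δ ∨ ¬γ = min(1, a+b) on (0.80, 0.38) = 1.00
  γ ∧ δ = max(0, a+b−1) on (0.62, 0.20) = 0.00
  (¬δ ∨ ¬γ) ∧ (γ ∧ δ) = max(0, a+b−1) on (1.00, 0.00) = 0.00
  → value = 0.0000
Under Gödel:
  ¬δ = 1 − 0.20 = 0.80
  ¬γ = 1 − 0.62 = 0.38
  ¬δ ∨ ¬γ = max(a, b) on (0.80, 0.38) = 0.80
  γ ∧ δ = min(a, b) on (0.62, 0.20) = 0.20
  (¬δ ∨ ¬γ) ∧ (γ ∧ δ) = min(a, b) on (0.80, 0.20) = 0.20
  → value = 0.2000
|0.0000 − 0.2000| = 0.200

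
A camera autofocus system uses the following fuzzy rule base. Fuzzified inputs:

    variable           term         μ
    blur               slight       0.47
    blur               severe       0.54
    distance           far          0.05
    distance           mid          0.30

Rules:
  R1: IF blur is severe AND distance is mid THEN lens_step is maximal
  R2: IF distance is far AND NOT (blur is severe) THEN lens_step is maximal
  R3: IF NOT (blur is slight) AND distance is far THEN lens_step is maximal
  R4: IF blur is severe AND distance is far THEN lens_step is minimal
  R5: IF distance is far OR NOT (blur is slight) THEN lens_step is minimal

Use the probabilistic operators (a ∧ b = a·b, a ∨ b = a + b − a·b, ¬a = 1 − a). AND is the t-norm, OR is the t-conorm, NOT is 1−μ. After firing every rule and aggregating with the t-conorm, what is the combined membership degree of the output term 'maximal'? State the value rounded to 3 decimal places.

0.203

R1: severe=0.54, mid=0.30; AND[a·b] → w = 0.1620
R2: far=0.05, ¬severe=1−0.54=0.46; AND[a·b] → w = 0.0230
R3: ¬slight=1−0.47=0.53, far=0.05; AND[a·b] → w = 0.0265
R4: severe=0.54, far=0.05; AND[a·b] → w = 0.0270
R5: far=0.05, ¬slight=1−0.47=0.53; OR[a + b − a·b] → w = 0.5535
Rules with consequent 'maximal': {R1, R2, R3} → strengths 0.1620, 0.0230, 0.0265
Aggregate via t-conorm [a + b − a·b]: 0.2030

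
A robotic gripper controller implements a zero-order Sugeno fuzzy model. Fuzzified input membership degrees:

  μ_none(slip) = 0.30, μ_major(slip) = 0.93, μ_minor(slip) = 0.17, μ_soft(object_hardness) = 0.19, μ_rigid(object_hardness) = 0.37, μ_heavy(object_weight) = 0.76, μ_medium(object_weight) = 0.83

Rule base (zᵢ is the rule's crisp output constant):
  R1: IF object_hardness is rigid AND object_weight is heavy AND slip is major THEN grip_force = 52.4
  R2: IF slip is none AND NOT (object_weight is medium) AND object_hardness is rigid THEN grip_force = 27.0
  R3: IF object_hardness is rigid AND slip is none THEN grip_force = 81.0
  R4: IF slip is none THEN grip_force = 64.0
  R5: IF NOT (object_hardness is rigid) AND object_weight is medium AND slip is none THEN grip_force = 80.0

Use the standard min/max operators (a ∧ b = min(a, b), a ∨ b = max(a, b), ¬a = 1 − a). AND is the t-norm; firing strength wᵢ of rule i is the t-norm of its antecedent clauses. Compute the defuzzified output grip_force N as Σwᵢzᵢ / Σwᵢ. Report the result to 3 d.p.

63.526

R1 (z=52.4): rigid=0.37, heavy=0.76, major=0.93; AND[min(a, b)] → w = 0.37
R2 (z=27.0): none=0.30, ¬medium=1−0.83=0.17, rigid=0.37; AND[min(a, b)] → w = 0.17
R3 (z=81.0): rigid=0.37, none=0.30; AND[min(a, b)] → w = 0.30
R4 (z=64.0): none=0.30 → w = 0.30
R5 (z=80.0): ¬rigid=1−0.37=0.63, medium=0.83, none=0.30; AND[min(a, b)] → w = 0.30
Weighted average = (0.37·52.4 + 0.17·27.0 + 0.30·81.0 + 0.30·64.0 + 0.30·80.0) / (0.37 + 0.17 + 0.30 + 0.30 + 0.30)
  = 91.4780 / 1.4400 = 63.526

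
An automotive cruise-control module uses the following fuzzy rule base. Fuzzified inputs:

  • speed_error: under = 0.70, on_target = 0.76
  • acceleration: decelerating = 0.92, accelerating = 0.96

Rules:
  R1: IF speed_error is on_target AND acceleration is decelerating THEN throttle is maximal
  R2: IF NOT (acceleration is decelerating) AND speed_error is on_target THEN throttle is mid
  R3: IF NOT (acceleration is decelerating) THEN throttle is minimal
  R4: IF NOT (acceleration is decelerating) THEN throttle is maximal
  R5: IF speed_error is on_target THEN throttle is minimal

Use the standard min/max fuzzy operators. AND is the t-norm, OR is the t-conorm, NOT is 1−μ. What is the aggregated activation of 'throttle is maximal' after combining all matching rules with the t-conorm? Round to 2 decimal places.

0.76

R1: on_target=0.76, decelerating=0.92; AND[min(a, b)] → w = 0.76
R2: ¬decelerating=1−0.92=0.08, on_target=0.76; AND[min(a, b)] → w = 0.08
R3: ¬decelerating=1−0.92=0.08 → w = 0.08
R4: ¬decelerating=1−0.92=0.08 → w = 0.08
R5: on_target=0.76 → w = 0.76
Rules with consequent 'maximal': {R1, R4} → strengths 0.76, 0.08
Aggregate via t-conorm [max(a, b)]: 0.76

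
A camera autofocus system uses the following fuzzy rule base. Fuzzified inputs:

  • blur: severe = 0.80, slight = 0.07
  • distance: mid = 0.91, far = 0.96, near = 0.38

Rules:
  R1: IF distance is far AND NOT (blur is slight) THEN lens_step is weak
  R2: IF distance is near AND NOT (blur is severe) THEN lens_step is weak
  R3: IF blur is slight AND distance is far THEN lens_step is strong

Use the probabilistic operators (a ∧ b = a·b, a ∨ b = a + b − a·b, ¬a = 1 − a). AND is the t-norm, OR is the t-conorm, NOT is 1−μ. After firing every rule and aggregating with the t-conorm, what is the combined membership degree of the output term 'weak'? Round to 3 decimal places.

0.901

R1: far=0.96, ¬slight=1−0.07=0.93; AND[a·b] → w = 0.8928
R2: near=0.38, ¬severe=1−0.80=0.20; AND[a·b] → w = 0.0760
R3: slight=0.07, far=0.96; AND[a·b] → w = 0.0672
Rules with consequent 'weak': {R1, R2} → strengths 0.8928, 0.0760
Aggregate via t-conorm [a + b − a·b]: 0.9009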